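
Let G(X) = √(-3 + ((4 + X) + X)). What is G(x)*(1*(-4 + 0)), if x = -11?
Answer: -4*I*√21 ≈ -18.33*I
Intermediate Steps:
G(X) = √(1 + 2*X) (G(X) = √(-3 + (4 + 2*X)) = √(1 + 2*X))
G(x)*(1*(-4 + 0)) = √(1 + 2*(-11))*(1*(-4 + 0)) = √(1 - 22)*(1*(-4)) = √(-21)*(-4) = (I*√21)*(-4) = -4*I*√21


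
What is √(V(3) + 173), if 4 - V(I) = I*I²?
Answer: 5*√6 ≈ 12.247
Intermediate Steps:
V(I) = 4 - I³ (V(I) = 4 - I*I² = 4 - I³)
√(V(3) + 173) = √((4 - 1*3³) + 173) = √((4 - 1*27) + 173) = √((4 - 27) + 173) = √(-23 + 173) = √150 = 5*√6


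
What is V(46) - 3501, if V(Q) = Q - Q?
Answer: -3501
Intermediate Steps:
V(Q) = 0
V(46) - 3501 = 0 - 3501 = -3501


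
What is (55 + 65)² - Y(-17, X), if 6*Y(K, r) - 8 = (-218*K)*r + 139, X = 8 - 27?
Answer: 156667/6 ≈ 26111.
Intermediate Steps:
X = -19
Y(K, r) = 49/2 - 109*K*r/3 (Y(K, r) = 4/3 + ((-218*K)*r + 139)/6 = 4/3 + (-218*K*r + 139)/6 = 4/3 + (139 - 218*K*r)/6 = 4/3 + (139/6 - 109*K*r/3) = 49/2 - 109*K*r/3)
(55 + 65)² - Y(-17, X) = (55 + 65)² - (49/2 - 109/3*(-17)*(-19)) = 120² - (49/2 - 35207/3) = 14400 - 1*(-70267/6) = 14400 + 70267/6 = 156667/6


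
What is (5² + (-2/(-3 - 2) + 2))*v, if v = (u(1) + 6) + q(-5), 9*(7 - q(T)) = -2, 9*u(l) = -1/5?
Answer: 9042/25 ≈ 361.68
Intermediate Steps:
u(l) = -1/45 (u(l) = (-1/5)/9 = (-1*⅕)/9 = (⅑)*(-⅕) = -1/45)
q(T) = 65/9 (q(T) = 7 - ⅑*(-2) = 7 + 2/9 = 65/9)
v = 66/5 (v = (-1/45 + 6) + 65/9 = 269/45 + 65/9 = 66/5 ≈ 13.200)
(5² + (-2/(-3 - 2) + 2))*v = (5² + (-2/(-3 - 2) + 2))*(66/5) = (25 + (-2/(-5) + 2))*(66/5) = (25 + (-⅕*(-2) + 2))*(66/5) = (25 + (⅖ + 2))*(66/5) = (25 + 12/5)*(66/5) = (137/5)*(66/5) = 9042/25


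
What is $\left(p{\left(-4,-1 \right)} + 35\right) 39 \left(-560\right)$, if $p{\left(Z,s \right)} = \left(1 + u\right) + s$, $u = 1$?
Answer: $-786240$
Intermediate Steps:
$p{\left(Z,s \right)} = 2 + s$ ($p{\left(Z,s \right)} = \left(1 + 1\right) + s = 2 + s$)
$\left(p{\left(-4,-1 \right)} + 35\right) 39 \left(-560\right) = \left(\left(2 - 1\right) + 35\right) 39 \left(-560\right) = \left(1 + 35\right) 39 \left(-560\right) = 36 \cdot 39 \left(-560\right) = 1404 \left(-560\right) = -786240$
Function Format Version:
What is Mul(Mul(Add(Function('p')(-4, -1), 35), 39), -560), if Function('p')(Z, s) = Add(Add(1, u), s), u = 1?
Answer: -786240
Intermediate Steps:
Function('p')(Z, s) = Add(2, s) (Function('p')(Z, s) = Add(Add(1, 1), s) = Add(2, s))
Mul(Mul(Add(Function('p')(-4, -1), 35), 39), -560) = Mul(Mul(Add(Add(2, -1), 35), 39), -560) = Mul(Mul(Add(1, 35), 39), -560) = Mul(Mul(36, 39), -560) = Mul(1404, -560) = -786240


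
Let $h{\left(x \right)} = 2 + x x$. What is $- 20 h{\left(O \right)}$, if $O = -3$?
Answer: $-220$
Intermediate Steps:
$h{\left(x \right)} = 2 + x^{2}$
$- 20 h{\left(O \right)} = - 20 \left(2 + \left(-3\right)^{2}\right) = - 20 \left(2 + 9\right) = \left(-20\right) 11 = -220$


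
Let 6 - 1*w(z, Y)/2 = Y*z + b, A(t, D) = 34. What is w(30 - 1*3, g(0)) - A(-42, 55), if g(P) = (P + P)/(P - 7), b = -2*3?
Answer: -10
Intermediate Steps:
b = -6
g(P) = 2*P/(-7 + P) (g(P) = (2*P)/(-7 + P) = 2*P/(-7 + P))
w(z, Y) = 24 - 2*Y*z (w(z, Y) = 12 - 2*(Y*z - 6) = 12 - 2*(-6 + Y*z) = 12 + (12 - 2*Y*z) = 24 - 2*Y*z)
w(30 - 1*3, g(0)) - A(-42, 55) = (24 - 2*2*0/(-7 + 0)*(30 - 1*3)) - 1*34 = (24 - 2*2*0/(-7)*(30 - 3)) - 34 = (24 - 2*2*0*(-⅐)*27) - 34 = (24 - 2*0*27) - 34 = (24 + 0) - 34 = 24 - 34 = -10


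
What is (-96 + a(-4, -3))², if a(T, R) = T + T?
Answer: 10816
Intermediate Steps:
a(T, R) = 2*T
(-96 + a(-4, -3))² = (-96 + 2*(-4))² = (-96 - 8)² = (-104)² = 10816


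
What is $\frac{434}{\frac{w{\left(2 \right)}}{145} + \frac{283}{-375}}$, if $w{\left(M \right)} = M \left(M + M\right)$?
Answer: $- \frac{4719750}{7607} \approx -620.45$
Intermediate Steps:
$w{\left(M \right)} = 2 M^{2}$ ($w{\left(M \right)} = M 2 M = 2 M^{2}$)
$\frac{434}{\frac{w{\left(2 \right)}}{145} + \frac{283}{-375}} = \frac{434}{\frac{2 \cdot 2^{2}}{145} + \frac{283}{-375}} = \frac{434}{2 \cdot 4 \cdot \frac{1}{145} + 283 \left(- \frac{1}{375}\right)} = \frac{434}{8 \cdot \frac{1}{145} - \frac{283}{375}} = \frac{434}{\frac{8}{145} - \frac{283}{375}} = \frac{434}{- \frac{7607}{10875}} = 434 \left(- \frac{10875}{7607}\right) = - \frac{4719750}{7607}$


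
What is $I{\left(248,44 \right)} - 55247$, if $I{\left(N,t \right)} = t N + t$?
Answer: $-44291$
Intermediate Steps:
$I{\left(N,t \right)} = t + N t$ ($I{\left(N,t \right)} = N t + t = t + N t$)
$I{\left(248,44 \right)} - 55247 = 44 \left(1 + 248\right) - 55247 = 44 \cdot 249 - 55247 = 10956 - 55247 = -44291$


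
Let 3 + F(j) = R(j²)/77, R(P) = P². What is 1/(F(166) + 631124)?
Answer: 77/807929453 ≈ 9.5305e-8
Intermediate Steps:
F(j) = -3 + j⁴/77 (F(j) = -3 + (j²)²/77 = -3 + j⁴*(1/77) = -3 + j⁴/77)
1/(F(166) + 631124) = 1/((-3 + (1/77)*166⁴) + 631124) = 1/((-3 + (1/77)*759333136) + 631124) = 1/((-3 + 759333136/77) + 631124) = 1/(759332905/77 + 631124) = 1/(807929453/77) = 77/807929453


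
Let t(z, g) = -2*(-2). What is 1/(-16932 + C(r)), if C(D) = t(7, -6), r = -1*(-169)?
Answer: -1/16928 ≈ -5.9074e-5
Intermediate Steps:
r = 169
t(z, g) = 4
C(D) = 4
1/(-16932 + C(r)) = 1/(-16932 + 4) = 1/(-16928) = -1/16928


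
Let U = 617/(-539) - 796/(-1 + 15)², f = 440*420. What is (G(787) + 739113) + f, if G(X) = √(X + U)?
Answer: 923913 + √4635257/77 ≈ 9.2394e+5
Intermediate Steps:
f = 184800
U = -2806/539 (U = 617*(-1/539) - 796/(14²) = -617/539 - 796/196 = -617/539 - 796*1/196 = -617/539 - 199/49 = -2806/539 ≈ -5.2059)
G(X) = √(-2806/539 + X) (G(X) = √(X - 2806/539) = √(-2806/539 + X))
(G(787) + 739113) + f = (√(-30866 + 5929*787)/77 + 739113) + 184800 = (√(-30866 + 4666123)/77 + 739113) + 184800 = (√4635257/77 + 739113) + 184800 = (739113 + √4635257/77) + 184800 = 923913 + √4635257/77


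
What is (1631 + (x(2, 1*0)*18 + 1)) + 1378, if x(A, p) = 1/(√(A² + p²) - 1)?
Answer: 3028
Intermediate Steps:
x(A, p) = 1/(-1 + √(A² + p²))
(1631 + (x(2, 1*0)*18 + 1)) + 1378 = (1631 + (18/(-1 + √(2² + (1*0)²)) + 1)) + 1378 = (1631 + (18/(-1 + √(4 + 0²)) + 1)) + 1378 = (1631 + (18/(-1 + √(4 + 0)) + 1)) + 1378 = (1631 + (18/(-1 + √4) + 1)) + 1378 = (1631 + (18/(-1 + 2) + 1)) + 1378 = (1631 + (18/1 + 1)) + 1378 = (1631 + (1*18 + 1)) + 1378 = (1631 + (18 + 1)) + 1378 = (1631 + 19) + 1378 = 1650 + 1378 = 3028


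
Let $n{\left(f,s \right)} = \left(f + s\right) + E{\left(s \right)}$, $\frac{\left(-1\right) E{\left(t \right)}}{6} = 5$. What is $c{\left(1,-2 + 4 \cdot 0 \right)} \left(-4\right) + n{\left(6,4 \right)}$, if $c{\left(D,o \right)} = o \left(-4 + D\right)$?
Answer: $-44$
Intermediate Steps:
$E{\left(t \right)} = -30$ ($E{\left(t \right)} = \left(-6\right) 5 = -30$)
$n{\left(f,s \right)} = -30 + f + s$ ($n{\left(f,s \right)} = \left(f + s\right) - 30 = -30 + f + s$)
$c{\left(1,-2 + 4 \cdot 0 \right)} \left(-4\right) + n{\left(6,4 \right)} = \left(-2 + 4 \cdot 0\right) \left(-4 + 1\right) \left(-4\right) + \left(-30 + 6 + 4\right) = \left(-2 + 0\right) \left(-3\right) \left(-4\right) - 20 = \left(-2\right) \left(-3\right) \left(-4\right) - 20 = 6 \left(-4\right) - 20 = -24 - 20 = -44$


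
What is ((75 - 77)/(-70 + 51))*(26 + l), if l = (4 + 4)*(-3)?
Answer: 4/19 ≈ 0.21053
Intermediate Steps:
l = -24 (l = 8*(-3) = -24)
((75 - 77)/(-70 + 51))*(26 + l) = ((75 - 77)/(-70 + 51))*(26 - 24) = -2/(-19)*2 = -2*(-1/19)*2 = (2/19)*2 = 4/19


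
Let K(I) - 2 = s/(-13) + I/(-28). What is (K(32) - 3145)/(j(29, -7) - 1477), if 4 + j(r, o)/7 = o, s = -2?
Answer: 286103/141414 ≈ 2.0232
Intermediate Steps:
j(r, o) = -28 + 7*o
K(I) = 28/13 - I/28 (K(I) = 2 + (-2/(-13) + I/(-28)) = 2 + (-2*(-1/13) + I*(-1/28)) = 2 + (2/13 - I/28) = 28/13 - I/28)
(K(32) - 3145)/(j(29, -7) - 1477) = ((28/13 - 1/28*32) - 3145)/((-28 + 7*(-7)) - 1477) = ((28/13 - 8/7) - 3145)/((-28 - 49) - 1477) = (92/91 - 3145)/(-77 - 1477) = -286103/91/(-1554) = -286103/91*(-1/1554) = 286103/141414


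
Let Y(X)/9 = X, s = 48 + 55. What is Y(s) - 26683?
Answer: -25756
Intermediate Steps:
s = 103
Y(X) = 9*X
Y(s) - 26683 = 9*103 - 26683 = 927 - 26683 = -25756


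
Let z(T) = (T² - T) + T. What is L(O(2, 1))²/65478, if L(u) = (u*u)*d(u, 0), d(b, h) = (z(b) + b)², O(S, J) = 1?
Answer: 8/32739 ≈ 0.00024436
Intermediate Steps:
z(T) = T²
d(b, h) = (b + b²)² (d(b, h) = (b² + b)² = (b + b²)²)
L(u) = u⁴*(1 + u)² (L(u) = (u*u)*(u²*(1 + u)²) = u²*(u²*(1 + u)²) = u⁴*(1 + u)²)
L(O(2, 1))²/65478 = (1⁴*(1 + 1)²)²/65478 = (1*2²)²*(1/65478) = (1*4)²*(1/65478) = 4²*(1/65478) = 16*(1/65478) = 8/32739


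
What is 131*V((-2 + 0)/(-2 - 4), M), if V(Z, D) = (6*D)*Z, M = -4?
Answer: -1048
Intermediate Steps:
V(Z, D) = 6*D*Z
131*V((-2 + 0)/(-2 - 4), M) = 131*(6*(-4)*((-2 + 0)/(-2 - 4))) = 131*(6*(-4)*(-2/(-6))) = 131*(6*(-4)*(-2*(-⅙))) = 131*(6*(-4)*(⅓)) = 131*(-8) = -1048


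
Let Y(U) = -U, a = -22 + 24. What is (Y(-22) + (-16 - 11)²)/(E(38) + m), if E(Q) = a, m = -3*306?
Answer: -751/916 ≈ -0.81987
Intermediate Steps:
a = 2
m = -918
E(Q) = 2
(Y(-22) + (-16 - 11)²)/(E(38) + m) = (-1*(-22) + (-16 - 11)²)/(2 - 918) = (22 + (-27)²)/(-916) = (22 + 729)*(-1/916) = 751*(-1/916) = -751/916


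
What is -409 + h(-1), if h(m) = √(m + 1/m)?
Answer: -409 + I*√2 ≈ -409.0 + 1.4142*I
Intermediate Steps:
-409 + h(-1) = -409 + √(-1 + 1/(-1)) = -409 + √(-1 - 1) = -409 + √(-2) = -409 + I*√2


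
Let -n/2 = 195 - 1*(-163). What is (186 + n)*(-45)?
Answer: 23850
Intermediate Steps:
n = -716 (n = -2*(195 - 1*(-163)) = -2*(195 + 163) = -2*358 = -716)
(186 + n)*(-45) = (186 - 716)*(-45) = -530*(-45) = 23850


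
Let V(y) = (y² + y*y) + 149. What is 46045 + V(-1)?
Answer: 46196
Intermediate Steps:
V(y) = 149 + 2*y² (V(y) = (y² + y²) + 149 = 2*y² + 149 = 149 + 2*y²)
46045 + V(-1) = 46045 + (149 + 2*(-1)²) = 46045 + (149 + 2*1) = 46045 + (149 + 2) = 46045 + 151 = 46196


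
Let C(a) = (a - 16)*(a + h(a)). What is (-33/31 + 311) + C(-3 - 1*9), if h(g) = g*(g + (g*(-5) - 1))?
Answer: 509576/31 ≈ 16438.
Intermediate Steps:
h(g) = g*(-1 - 4*g) (h(g) = g*(g + (-5*g - 1)) = g*(g + (-1 - 5*g)) = g*(-1 - 4*g))
C(a) = (-16 + a)*(a - a*(1 + 4*a)) (C(a) = (a - 16)*(a - a*(1 + 4*a)) = (-16 + a)*(a - a*(1 + 4*a)))
(-33/31 + 311) + C(-3 - 1*9) = (-33/31 + 311) + 4*(-3 - 1*9)²*(16 - (-3 - 1*9)) = (-33*1/31 + 311) + 4*(-3 - 9)²*(16 - (-3 - 9)) = (-33/31 + 311) + 4*(-12)²*(16 - 1*(-12)) = 9608/31 + 4*144*(16 + 12) = 9608/31 + 4*144*28 = 9608/31 + 16128 = 509576/31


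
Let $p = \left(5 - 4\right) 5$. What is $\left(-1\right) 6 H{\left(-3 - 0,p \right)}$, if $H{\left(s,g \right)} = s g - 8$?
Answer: $138$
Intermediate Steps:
$p = 5$ ($p = 1 \cdot 5 = 5$)
$H{\left(s,g \right)} = -8 + g s$ ($H{\left(s,g \right)} = g s - 8 = -8 + g s$)
$\left(-1\right) 6 H{\left(-3 - 0,p \right)} = \left(-1\right) 6 \left(-8 + 5 \left(-3 - 0\right)\right) = - 6 \left(-8 + 5 \left(-3 + 0\right)\right) = - 6 \left(-8 + 5 \left(-3\right)\right) = - 6 \left(-8 - 15\right) = \left(-6\right) \left(-23\right) = 138$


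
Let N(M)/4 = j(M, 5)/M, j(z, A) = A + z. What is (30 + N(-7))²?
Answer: 47524/49 ≈ 969.88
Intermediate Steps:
N(M) = 4*(5 + M)/M (N(M) = 4*((5 + M)/M) = 4*(5 + M)/M)
(30 + N(-7))² = (30 + (4 + 20/(-7)))² = (30 + (4 + 20*(-⅐)))² = (30 + (4 - 20/7))² = (30 + 8/7)² = (218/7)² = 47524/49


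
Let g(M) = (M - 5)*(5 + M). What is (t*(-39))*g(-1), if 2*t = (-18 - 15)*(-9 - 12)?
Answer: 324324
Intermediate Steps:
t = 693/2 (t = ((-18 - 15)*(-9 - 12))/2 = (-33*(-21))/2 = (½)*693 = 693/2 ≈ 346.50)
g(M) = (-5 + M)*(5 + M)
(t*(-39))*g(-1) = ((693/2)*(-39))*(-25 + (-1)²) = -27027*(-25 + 1)/2 = -27027/2*(-24) = 324324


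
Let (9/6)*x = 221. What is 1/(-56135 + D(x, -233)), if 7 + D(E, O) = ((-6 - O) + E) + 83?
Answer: -3/167054 ≈ -1.7958e-5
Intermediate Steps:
x = 442/3 (x = (⅔)*221 = 442/3 ≈ 147.33)
D(E, O) = 70 + E - O (D(E, O) = -7 + (((-6 - O) + E) + 83) = -7 + ((-6 + E - O) + 83) = -7 + (77 + E - O) = 70 + E - O)
1/(-56135 + D(x, -233)) = 1/(-56135 + (70 + 442/3 - 1*(-233))) = 1/(-56135 + (70 + 442/3 + 233)) = 1/(-56135 + 1351/3) = 1/(-167054/3) = -3/167054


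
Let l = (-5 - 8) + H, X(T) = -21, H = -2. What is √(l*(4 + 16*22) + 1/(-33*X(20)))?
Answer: I*√284947663/231 ≈ 73.075*I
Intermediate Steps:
l = -15 (l = (-5 - 8) - 2 = -13 - 2 = -15)
√(l*(4 + 16*22) + 1/(-33*X(20))) = √(-15*(4 + 16*22) + 1/(-33*(-21))) = √(-15*(4 + 352) + 1/693) = √(-15*356 + 1/693) = √(-5340 + 1/693) = √(-3700619/693) = I*√284947663/231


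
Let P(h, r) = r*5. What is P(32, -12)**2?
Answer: 3600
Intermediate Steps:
P(h, r) = 5*r
P(32, -12)**2 = (5*(-12))**2 = (-60)**2 = 3600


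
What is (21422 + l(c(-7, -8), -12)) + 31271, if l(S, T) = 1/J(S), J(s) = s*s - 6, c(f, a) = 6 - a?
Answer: 10011671/190 ≈ 52693.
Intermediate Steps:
J(s) = -6 + s² (J(s) = s² - 6 = -6 + s²)
l(S, T) = 1/(-6 + S²)
(21422 + l(c(-7, -8), -12)) + 31271 = (21422 + 1/(-6 + (6 - 1*(-8))²)) + 31271 = (21422 + 1/(-6 + (6 + 8)²)) + 31271 = (21422 + 1/(-6 + 14²)) + 31271 = (21422 + 1/(-6 + 196)) + 31271 = (21422 + 1/190) + 31271 = 4070181/190 + 31271 = 10011671/190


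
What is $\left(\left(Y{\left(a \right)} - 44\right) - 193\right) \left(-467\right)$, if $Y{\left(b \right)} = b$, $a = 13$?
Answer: $104608$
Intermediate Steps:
$\left(\left(Y{\left(a \right)} - 44\right) - 193\right) \left(-467\right) = \left(\left(13 - 44\right) - 193\right) \left(-467\right) = \left(-31 - 193\right) \left(-467\right) = \left(-224\right) \left(-467\right) = 104608$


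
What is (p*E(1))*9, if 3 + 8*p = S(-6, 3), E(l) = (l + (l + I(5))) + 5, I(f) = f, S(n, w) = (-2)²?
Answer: 27/2 ≈ 13.500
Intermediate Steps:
S(n, w) = 4
E(l) = 10 + 2*l (E(l) = (l + (l + 5)) + 5 = (l + (5 + l)) + 5 = (5 + 2*l) + 5 = 10 + 2*l)
p = ⅛ (p = -3/8 + (⅛)*4 = -3/8 + ½ = ⅛ ≈ 0.12500)
(p*E(1))*9 = ((10 + 2*1)/8)*9 = ((10 + 2)/8)*9 = ((⅛)*12)*9 = (3/2)*9 = 27/2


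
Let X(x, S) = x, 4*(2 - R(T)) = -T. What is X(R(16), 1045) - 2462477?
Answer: -2462471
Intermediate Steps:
R(T) = 2 + T/4 (R(T) = 2 - (-1)*T/4 = 2 + T/4)
X(R(16), 1045) - 2462477 = (2 + (¼)*16) - 2462477 = (2 + 4) - 2462477 = 6 - 2462477 = -2462471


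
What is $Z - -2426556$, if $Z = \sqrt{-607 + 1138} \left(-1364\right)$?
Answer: $2426556 - 4092 \sqrt{59} \approx 2.3951 \cdot 10^{6}$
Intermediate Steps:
$Z = - 4092 \sqrt{59}$ ($Z = \sqrt{531} \left(-1364\right) = 3 \sqrt{59} \left(-1364\right) = - 4092 \sqrt{59} \approx -31431.0$)
$Z - -2426556 = - 4092 \sqrt{59} - -2426556 = - 4092 \sqrt{59} + 2426556 = 2426556 - 4092 \sqrt{59}$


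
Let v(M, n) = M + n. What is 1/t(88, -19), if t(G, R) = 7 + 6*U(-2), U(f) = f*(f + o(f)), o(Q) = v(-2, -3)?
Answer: 1/91 ≈ 0.010989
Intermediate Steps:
o(Q) = -5 (o(Q) = -2 - 3 = -5)
U(f) = f*(-5 + f) (U(f) = f*(f - 5) = f*(-5 + f))
t(G, R) = 91 (t(G, R) = 7 + 6*(-2*(-5 - 2)) = 7 + 6*(-2*(-7)) = 7 + 6*14 = 7 + 84 = 91)
1/t(88, -19) = 1/91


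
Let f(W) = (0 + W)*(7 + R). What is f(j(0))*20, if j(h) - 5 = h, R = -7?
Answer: 0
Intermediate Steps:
j(h) = 5 + h
f(W) = 0 (f(W) = (0 + W)*(7 - 7) = W*0 = 0)
f(j(0))*20 = 0*20 = 0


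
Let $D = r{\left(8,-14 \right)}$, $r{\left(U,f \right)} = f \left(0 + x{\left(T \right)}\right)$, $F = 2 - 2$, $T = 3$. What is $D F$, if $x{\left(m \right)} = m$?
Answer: $0$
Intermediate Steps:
$F = 0$
$r{\left(U,f \right)} = 3 f$ ($r{\left(U,f \right)} = f \left(0 + 3\right) = f 3 = 3 f$)
$D = -42$ ($D = 3 \left(-14\right) = -42$)
$D F = \left(-42\right) 0 = 0$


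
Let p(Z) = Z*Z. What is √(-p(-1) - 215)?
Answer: 6*I*√6 ≈ 14.697*I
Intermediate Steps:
p(Z) = Z²
√(-p(-1) - 215) = √(-1*(-1)² - 215) = √(-1*1 - 215) = √(-1 - 215) = √(-216) = 6*I*√6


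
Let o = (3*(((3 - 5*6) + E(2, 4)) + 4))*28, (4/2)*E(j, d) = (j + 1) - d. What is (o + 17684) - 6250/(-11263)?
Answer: 176947980/11263 ≈ 15711.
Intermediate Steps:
E(j, d) = ½ + j/2 - d/2 (E(j, d) = ((j + 1) - d)/2 = ((1 + j) - d)/2 = (1 + j - d)/2 = ½ + j/2 - d/2)
o = -1974 (o = (3*(((3 - 5*6) + (½ + (½)*2 - ½*4)) + 4))*28 = (3*(((3 - 30) + (½ + 1 - 2)) + 4))*28 = (3*((-27 - ½) + 4))*28 = (3*(-55/2 + 4))*28 = (3*(-47/2))*28 = -141/2*28 = -1974)
(o + 17684) - 6250/(-11263) = (-1974 + 17684) - 6250/(-11263) = 15710 - 6250*(-1/11263) = 15710 + 6250/11263 = 176947980/11263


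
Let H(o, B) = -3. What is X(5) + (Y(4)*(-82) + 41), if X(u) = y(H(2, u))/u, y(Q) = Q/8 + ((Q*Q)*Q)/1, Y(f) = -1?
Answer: 4701/40 ≈ 117.53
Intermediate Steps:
y(Q) = Q³ + Q/8 (y(Q) = Q*(⅛) + (Q²*Q)*1 = Q/8 + Q³*1 = Q/8 + Q³ = Q³ + Q/8)
X(u) = -219/(8*u) (X(u) = ((-3)³ + (⅛)*(-3))/u = (-27 - 3/8)/u = -219/(8*u))
X(5) + (Y(4)*(-82) + 41) = -219/8/5 + (-1*(-82) + 41) = -219/8*⅕ + (82 + 41) = -219/40 + 123 = 4701/40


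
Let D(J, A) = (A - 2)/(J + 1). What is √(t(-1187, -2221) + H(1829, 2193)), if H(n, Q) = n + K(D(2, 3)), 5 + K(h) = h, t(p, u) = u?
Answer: I*√3570/3 ≈ 19.917*I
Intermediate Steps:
D(J, A) = (-2 + A)/(1 + J)
K(h) = -5 + h
H(n, Q) = -14/3 + n (H(n, Q) = n + (-5 + (-2 + 3)/(1 + 2)) = n + (-5 + 1/3) = n + (-5 + (⅓)*1) = n + (-5 + ⅓) = n - 14/3 = -14/3 + n)
√(t(-1187, -2221) + H(1829, 2193)) = √(-2221 + (-14/3 + 1829)) = √(-2221 + 5473/3) = √(-1190/3) = I*√3570/3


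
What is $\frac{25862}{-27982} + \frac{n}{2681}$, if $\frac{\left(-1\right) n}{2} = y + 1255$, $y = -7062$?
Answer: $\frac{127823463}{37509871} \approx 3.4077$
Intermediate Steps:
$n = 11614$ ($n = - 2 \left(-7062 + 1255\right) = \left(-2\right) \left(-5807\right) = 11614$)
$\frac{25862}{-27982} + \frac{n}{2681} = \frac{25862}{-27982} + \frac{11614}{2681} = 25862 \left(- \frac{1}{27982}\right) + 11614 \cdot \frac{1}{2681} = - \frac{12931}{13991} + \frac{11614}{2681} = \frac{127823463}{37509871}$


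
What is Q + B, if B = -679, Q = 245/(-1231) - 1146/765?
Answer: -213674212/313905 ≈ -680.70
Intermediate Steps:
Q = -532717/313905 (Q = 245*(-1/1231) - 1146*1/765 = -245/1231 - 382/255 = -532717/313905 ≈ -1.6971)
Q + B = -532717/313905 - 679 = -213674212/313905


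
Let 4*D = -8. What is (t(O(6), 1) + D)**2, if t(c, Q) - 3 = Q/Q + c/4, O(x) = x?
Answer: 49/4 ≈ 12.250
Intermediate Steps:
t(c, Q) = 4 + c/4 (t(c, Q) = 3 + (Q/Q + c/4) = 3 + (1 + c*(1/4)) = 3 + (1 + c/4) = 4 + c/4)
D = -2 (D = (1/4)*(-8) = -2)
(t(O(6), 1) + D)**2 = ((4 + (1/4)*6) - 2)**2 = ((4 + 3/2) - 2)**2 = (11/2 - 2)**2 = (7/2)**2 = 49/4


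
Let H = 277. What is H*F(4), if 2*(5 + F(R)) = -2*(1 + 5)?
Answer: -3047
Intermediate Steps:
F(R) = -11 (F(R) = -5 + (-2*(1 + 5))/2 = -5 + (-2*6)/2 = -5 + (1/2)*(-12) = -5 - 6 = -11)
H*F(4) = 277*(-11) = -3047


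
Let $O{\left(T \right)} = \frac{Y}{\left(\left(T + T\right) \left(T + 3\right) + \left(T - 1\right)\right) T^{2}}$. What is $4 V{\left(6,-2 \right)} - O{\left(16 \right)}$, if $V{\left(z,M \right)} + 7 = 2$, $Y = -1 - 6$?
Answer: $- \frac{455679}{22784} \approx -20.0$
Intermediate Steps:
$Y = -7$ ($Y = -1 - 6 = -7$)
$V{\left(z,M \right)} = -5$ ($V{\left(z,M \right)} = -7 + 2 = -5$)
$O{\left(T \right)} = - \frac{7}{T^{2} \left(-1 + T + 2 T \left(3 + T\right)\right)}$ ($O{\left(T \right)} = - \frac{7}{\left(\left(T + T\right) \left(T + 3\right) + \left(T - 1\right)\right) T^{2}} = - \frac{7}{\left(2 T \left(3 + T\right) + \left(T - 1\right)\right) T^{2}} = - \frac{7}{\left(2 T \left(3 + T\right) + \left(-1 + T\right)\right) T^{2}} = - \frac{7}{\left(-1 + T + 2 T \left(3 + T\right)\right) T^{2}} = - \frac{7}{T^{2} \left(-1 + T + 2 T \left(3 + T\right)\right)}$)
$4 V{\left(6,-2 \right)} - O{\left(16 \right)} = 4 \left(-5\right) - - \frac{7}{256 \left(-1 + 2 \cdot 16^{2} + 7 \cdot 16\right)} = -20 - \left(-7\right) \frac{1}{256} \frac{1}{-1 + 2 \cdot 256 + 112} = -20 - \left(-7\right) \frac{1}{256} \frac{1}{-1 + 512 + 112} = -20 - \left(-7\right) \frac{1}{256} \cdot \frac{1}{623} = -20 - - \frac{1}{22784} = -20 + \frac{1}{22784} = - \frac{455679}{22784}$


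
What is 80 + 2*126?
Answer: 332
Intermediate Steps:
80 + 2*126 = 80 + 252 = 332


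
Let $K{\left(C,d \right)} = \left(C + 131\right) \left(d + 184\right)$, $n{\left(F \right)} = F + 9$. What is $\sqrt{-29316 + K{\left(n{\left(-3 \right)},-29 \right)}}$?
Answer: $i \sqrt{8081} \approx 89.894 i$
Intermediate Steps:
$n{\left(F \right)} = 9 + F$
$K{\left(C,d \right)} = \left(131 + C\right) \left(184 + d\right)$
$\sqrt{-29316 + K{\left(n{\left(-3 \right)},-29 \right)}} = \sqrt{-29316 + \left(24104 + 131 \left(-29\right) + 184 \left(9 - 3\right) + \left(9 - 3\right) \left(-29\right)\right)} = \sqrt{-29316 + \left(24104 - 3799 + 184 \cdot 6 + 6 \left(-29\right)\right)} = \sqrt{-29316 + \left(24104 - 3799 + 1104 - 174\right)} = \sqrt{-29316 + 21235} = \sqrt{-8081} = i \sqrt{8081}$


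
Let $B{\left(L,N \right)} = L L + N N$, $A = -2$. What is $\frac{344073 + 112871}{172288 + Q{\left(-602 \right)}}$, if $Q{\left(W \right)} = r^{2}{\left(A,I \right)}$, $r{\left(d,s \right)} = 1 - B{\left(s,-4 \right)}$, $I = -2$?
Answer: $\frac{456944}{172649} \approx 2.6467$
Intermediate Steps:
$B{\left(L,N \right)} = L^{2} + N^{2}$
$r{\left(d,s \right)} = -15 - s^{2}$ ($r{\left(d,s \right)} = 1 - \left(s^{2} + \left(-4\right)^{2}\right) = 1 - \left(s^{2} + 16\right) = 1 - \left(16 + s^{2}\right) = -15 - s^{2}$)
$Q{\left(W \right)} = 361$ ($Q{\left(W \right)} = \left(-15 - \left(-2\right)^{2}\right)^{2} = \left(-15 - 4\right)^{2} = \left(-19\right)^{2} = 361$)
$\frac{344073 + 112871}{172288 + Q{\left(-602 \right)}} = \frac{344073 + 112871}{172288 + 361} = \frac{456944}{172649}$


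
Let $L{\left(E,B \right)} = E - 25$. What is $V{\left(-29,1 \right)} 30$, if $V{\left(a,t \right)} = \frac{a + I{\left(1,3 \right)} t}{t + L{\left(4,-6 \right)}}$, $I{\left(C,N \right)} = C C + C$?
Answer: $\frac{81}{2} \approx 40.5$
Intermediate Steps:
$L{\left(E,B \right)} = -25 + E$ ($L{\left(E,B \right)} = E - 25 = -25 + E$)
$I{\left(C,N \right)} = C + C^{2}$ ($I{\left(C,N \right)} = C^{2} + C = C + C^{2}$)
$V{\left(a,t \right)} = \frac{a + 2 t}{-21 + t}$ ($V{\left(a,t \right)} = \frac{a + 1 \left(1 + 1\right) t}{t + \left(-25 + 4\right)} = \frac{a + 1 \cdot 2 t}{t - 21} = \frac{a + 2 t}{-21 + t}$)
$V{\left(-29,1 \right)} 30 = \frac{-29 + 2 \cdot 1}{-21 + 1} \cdot 30 = \frac{-29 + 2}{-20} \cdot 30 = \left(- \frac{1}{20}\right) \left(-27\right) 30 = \frac{27}{20} \cdot 30 = \frac{81}{2}$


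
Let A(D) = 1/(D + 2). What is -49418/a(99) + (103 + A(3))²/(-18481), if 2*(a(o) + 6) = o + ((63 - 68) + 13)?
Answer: -9137999444/8778475 ≈ -1041.0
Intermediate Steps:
a(o) = -2 + o/2 (a(o) = -6 + (o + ((63 - 68) + 13))/2 = -6 + (o + (-5 + 13))/2 = -6 + (o + 8)/2 = -6 + (8 + o)/2 = -6 + (4 + o/2) = -2 + o/2)
A(D) = 1/(2 + D)
-49418/a(99) + (103 + A(3))²/(-18481) = -49418/(-2 + (½)*99) + (103 + 1/(2 + 3))²/(-18481) = -49418/(-2 + 99/2) + (103 + 1/5)²*(-1/18481) = -49418/95/2 + (103 + ⅕)²*(-1/18481) = -49418*2/95 + (516/5)²*(-1/18481) = -98836/95 + (266256/25)*(-1/18481) = -98836/95 - 266256/462025 = -9137999444/8778475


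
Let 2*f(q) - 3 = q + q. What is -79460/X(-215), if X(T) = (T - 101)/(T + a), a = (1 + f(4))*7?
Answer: -6734235/158 ≈ -42622.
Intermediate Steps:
f(q) = 3/2 + q (f(q) = 3/2 + (q + q)/2 = 3/2 + (2*q)/2 = 3/2 + q)
a = 91/2 (a = (1 + (3/2 + 4))*7 = (1 + 11/2)*7 = (13/2)*7 = 91/2 ≈ 45.500)
X(T) = (-101 + T)/(91/2 + T) (X(T) = (T - 101)/(T + 91/2) = (-101 + T)/(91/2 + T))
-79460/X(-215) = -79460*(91 + 2*(-215))/(2*(-101 - 215)) = -79460/(2*(-316)/(91 - 430)) = -79460/(2*(-316)/(-339)) = -79460/(2*(-1/339)*(-316)) = -79460/632/339 = -79460*339/632 = -6734235/158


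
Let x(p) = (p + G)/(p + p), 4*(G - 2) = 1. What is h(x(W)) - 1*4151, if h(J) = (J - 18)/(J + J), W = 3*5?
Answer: -191643/46 ≈ -4166.1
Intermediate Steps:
G = 9/4 (G = 2 + (¼)*1 = 2 + ¼ = 9/4 ≈ 2.2500)
W = 15
x(p) = (9/4 + p)/(2*p) (x(p) = (p + 9/4)/(p + p) = (9/4 + p)/((2*p)) = (9/4 + p)*(1/(2*p)) = (9/4 + p)/(2*p))
h(J) = (-18 + J)/(2*J) (h(J) = (-18 + J)/((2*J)) = (-18 + J)*(1/(2*J)) = (-18 + J)/(2*J))
h(x(W)) - 1*4151 = (-18 + (⅛)*(9 + 4*15)/15)/(2*(((⅛)*(9 + 4*15)/15))) - 1*4151 = (-18 + (⅛)*(1/15)*(9 + 60))/(2*(((⅛)*(1/15)*(9 + 60)))) - 4151 = (-18 + (⅛)*(1/15)*69)/(2*(((⅛)*(1/15)*69))) - 4151 = (-18 + 23/40)/(2*(23/40)) - 4151 = (½)*(40/23)*(-697/40) - 4151 = -697/46 - 4151 = -191643/46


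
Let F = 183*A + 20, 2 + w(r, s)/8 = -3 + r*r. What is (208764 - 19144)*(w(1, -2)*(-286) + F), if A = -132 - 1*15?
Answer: -3361772980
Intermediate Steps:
A = -147 (A = -132 - 15 = -147)
w(r, s) = -40 + 8*r² (w(r, s) = -16 + 8*(-3 + r*r) = -16 + 8*(-3 + r²) = -16 + (-24 + 8*r²) = -40 + 8*r²)
F = -26881 (F = 183*(-147) + 20 = -26901 + 20 = -26881)
(208764 - 19144)*(w(1, -2)*(-286) + F) = (208764 - 19144)*((-40 + 8*1²)*(-286) - 26881) = 189620*((-40 + 8*1)*(-286) - 26881) = 189620*((-40 + 8)*(-286) - 26881) = 189620*(-32*(-286) - 26881) = 189620*(9152 - 26881) = 189620*(-17729) = -3361772980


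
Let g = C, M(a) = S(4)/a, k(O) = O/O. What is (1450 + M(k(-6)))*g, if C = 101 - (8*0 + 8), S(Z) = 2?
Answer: 135036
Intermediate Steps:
k(O) = 1
C = 93 (C = 101 - (0 + 8) = 101 - 1*8 = 101 - 8 = 93)
M(a) = 2/a
g = 93
(1450 + M(k(-6)))*g = (1450 + 2/1)*93 = (1450 + 2*1)*93 = (1450 + 2)*93 = 1452*93 = 135036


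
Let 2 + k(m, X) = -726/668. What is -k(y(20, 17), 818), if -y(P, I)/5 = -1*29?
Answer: 1031/334 ≈ 3.0868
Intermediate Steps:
y(P, I) = 145 (y(P, I) = -(-5)*29 = -5*(-29) = 145)
k(m, X) = -1031/334 (k(m, X) = -2 - 726/668 = -2 - 726*1/668 = -2 - 363/334 = -1031/334)
-k(y(20, 17), 818) = -1*(-1031/334) = 1031/334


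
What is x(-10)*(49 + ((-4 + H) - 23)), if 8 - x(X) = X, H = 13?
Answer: 630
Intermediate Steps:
x(X) = 8 - X
x(-10)*(49 + ((-4 + H) - 23)) = (8 - 1*(-10))*(49 + ((-4 + 13) - 23)) = (8 + 10)*(49 + (9 - 23)) = 18*(49 - 14) = 18*35 = 630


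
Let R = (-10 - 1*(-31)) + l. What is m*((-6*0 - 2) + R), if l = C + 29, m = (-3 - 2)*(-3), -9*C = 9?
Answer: 705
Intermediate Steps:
C = -1 (C = -1/9*9 = -1)
m = 15 (m = -5*(-3) = 15)
l = 28 (l = -1 + 29 = 28)
R = 49 (R = (-10 - 1*(-31)) + 28 = (-10 + 31) + 28 = 21 + 28 = 49)
m*((-6*0 - 2) + R) = 15*((-6*0 - 2) + 49) = 15*((0 - 2) + 49) = 15*(-2 + 49) = 15*47 = 705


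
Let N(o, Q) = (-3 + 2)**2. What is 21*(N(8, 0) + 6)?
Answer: 147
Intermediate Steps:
N(o, Q) = 1 (N(o, Q) = (-1)**2 = 1)
21*(N(8, 0) + 6) = 21*(1 + 6) = 21*7 = 147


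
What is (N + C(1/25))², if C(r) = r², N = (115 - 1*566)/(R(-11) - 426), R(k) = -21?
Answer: 79705711684/78050390625 ≈ 1.0212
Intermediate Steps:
N = 451/447 (N = (115 - 1*566)/(-21 - 426) = (115 - 566)/(-447) = -451*(-1/447) = 451/447 ≈ 1.0089)
(N + C(1/25))² = (451/447 + (1/25)²)² = (451/447 + 1/625)² = (282322/279375)² = 79705711684/78050390625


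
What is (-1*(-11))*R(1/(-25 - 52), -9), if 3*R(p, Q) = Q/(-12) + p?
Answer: 227/84 ≈ 2.7024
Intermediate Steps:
R(p, Q) = -Q/36 + p/3 (R(p, Q) = (Q/(-12) + p)/3 = (Q*(-1/12) + p)/3 = (-Q/12 + p)/3 = (p - Q/12)/3 = -Q/36 + p/3)
(-1*(-11))*R(1/(-25 - 52), -9) = (-1*(-11))*(-1/36*(-9) + 1/(3*(-25 - 52))) = 11*(¼ + (⅓)/(-77)) = 11*(¼ + (⅓)*(-1/77)) = 11*(¼ - 1/231) = 11*(227/924) = 227/84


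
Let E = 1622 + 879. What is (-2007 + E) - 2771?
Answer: -2277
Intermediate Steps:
E = 2501
(-2007 + E) - 2771 = (-2007 + 2501) - 2771 = 494 - 2771 = -2277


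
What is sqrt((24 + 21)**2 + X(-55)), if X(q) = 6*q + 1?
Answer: 4*sqrt(106) ≈ 41.182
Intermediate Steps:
X(q) = 1 + 6*q
sqrt((24 + 21)**2 + X(-55)) = sqrt((24 + 21)**2 + (1 + 6*(-55))) = sqrt(45**2 + (1 - 330)) = sqrt(2025 - 329) = sqrt(1696) = 4*sqrt(106)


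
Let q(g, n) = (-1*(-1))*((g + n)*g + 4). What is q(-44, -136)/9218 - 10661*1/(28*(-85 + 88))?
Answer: -6971963/55308 ≈ -126.06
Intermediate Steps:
q(g, n) = 4 + g*(g + n) (q(g, n) = 1*(g*(g + n) + 4) = 1*(4 + g*(g + n)) = 4 + g*(g + n))
q(-44, -136)/9218 - 10661*1/(28*(-85 + 88)) = (4 + (-44)² - 44*(-136))/9218 - 10661*1/(28*(-85 + 88)) = (4 + 1936 + 5984)*(1/9218) - 10661/(28*3) = 7924*(1/9218) - 10661/84 = 3962/4609 - 10661*1/84 = 3962/4609 - 1523/12 = -6971963/55308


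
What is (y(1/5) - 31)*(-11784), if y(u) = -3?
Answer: 400656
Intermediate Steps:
(y(1/5) - 31)*(-11784) = (-3 - 31)*(-11784) = -34*(-11784) = 400656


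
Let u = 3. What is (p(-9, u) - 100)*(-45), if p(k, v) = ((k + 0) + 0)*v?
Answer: 5715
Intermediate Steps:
p(k, v) = k*v (p(k, v) = (k + 0)*v = k*v)
(p(-9, u) - 100)*(-45) = (-9*3 - 100)*(-45) = (-27 - 100)*(-45) = -127*(-45) = 5715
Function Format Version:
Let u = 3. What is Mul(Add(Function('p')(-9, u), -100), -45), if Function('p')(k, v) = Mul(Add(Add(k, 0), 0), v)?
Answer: 5715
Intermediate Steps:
Function('p')(k, v) = Mul(k, v) (Function('p')(k, v) = Mul(Add(k, 0), v) = Mul(k, v))
Mul(Add(Function('p')(-9, u), -100), -45) = Mul(Add(Mul(-9, 3), -100), -45) = Mul(Add(-27, -100), -45) = Mul(-127, -45) = 5715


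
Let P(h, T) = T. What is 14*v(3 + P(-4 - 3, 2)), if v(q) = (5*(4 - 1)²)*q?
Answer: 3150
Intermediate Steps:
v(q) = 45*q (v(q) = (5*3²)*q = (5*9)*q = 45*q)
14*v(3 + P(-4 - 3, 2)) = 14*(45*(3 + 2)) = 14*(45*5) = 14*225 = 3150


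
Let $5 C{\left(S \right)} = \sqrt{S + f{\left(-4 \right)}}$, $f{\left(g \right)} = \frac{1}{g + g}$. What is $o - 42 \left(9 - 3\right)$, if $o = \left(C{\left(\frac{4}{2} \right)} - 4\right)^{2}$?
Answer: $-252 + \frac{\left(80 - \sqrt{30}\right)^{2}}{400} \approx -238.12$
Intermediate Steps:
$f{\left(g \right)} = \frac{1}{2 g}$
$C{\left(S \right)} = \frac{\sqrt{- \frac{1}{8} + S}}{5}$ ($C{\left(S \right)} = \frac{\sqrt{S + \frac{1}{2 \left(-4\right)}}}{5} = \frac{\sqrt{S + \frac{1}{2} \left(- \frac{1}{4}\right)}}{5} = \frac{\sqrt{S - \frac{1}{8}}}{5} = \frac{\sqrt{- \frac{1}{8} + S}}{5}$)
$o = \left(-4 + \frac{\sqrt{30}}{20}\right)^{2}$ ($o = \left(\frac{\sqrt{-2 + 16 \cdot \frac{4}{2}}}{20} - 4\right)^{2} = \left(\frac{\sqrt{-2 + 16 \cdot 4 \cdot \frac{1}{2}}}{20} - 4\right)^{2} = \left(\frac{\sqrt{-2 + 16 \cdot 2}}{20} - 4\right)^{2} = \left(\frac{\sqrt{-2 + 32}}{20} - 4\right)^{2} = \left(\frac{\sqrt{30}}{20} - 4\right)^{2} = \left(-4 + \frac{\sqrt{30}}{20}\right)^{2} \approx 13.884$)
$o - 42 \left(9 - 3\right) = \frac{\left(80 - \sqrt{30}\right)^{2}}{400} - 42 \left(9 - 3\right) = \frac{\left(80 - \sqrt{30}\right)^{2}}{400} - 252 = -252 + \frac{\left(80 - \sqrt{30}\right)^{2}}{400}$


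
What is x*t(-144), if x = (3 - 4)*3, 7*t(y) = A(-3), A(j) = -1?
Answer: 3/7 ≈ 0.42857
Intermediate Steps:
t(y) = -⅐ (t(y) = (⅐)*(-1) = -⅐)
x = -3 (x = -1*3 = -3)
x*t(-144) = -3*(-⅐) = 3/7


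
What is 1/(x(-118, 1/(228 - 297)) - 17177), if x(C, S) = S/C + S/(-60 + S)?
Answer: -33716022/579140097611 ≈ -5.8217e-5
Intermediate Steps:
1/(x(-118, 1/(228 - 297)) - 17177) = 1/((-60 - 118 + 1/(228 - 297))/((228 - 297)*(-118)*(-60 + 1/(228 - 297))) - 17177) = 1/(-1/118*(-60 - 118 + 1/(-69))/(-69*(-60 + 1/(-69))) - 17177) = 1/(-1/69*(-1/118)*(-60 - 118 - 1/69)/(-60 - 1/69) - 17177) = 1/(-1/69*(-1/118)*(-12283/69)/(-4141/69) - 17177) = 1/(-1/69*(-1/118)*(-69/4141)*(-12283/69) - 17177) = 1/(12283/33716022 - 17177) = 1/(-579140097611/33716022) = -33716022/579140097611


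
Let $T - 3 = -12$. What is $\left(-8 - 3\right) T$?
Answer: $99$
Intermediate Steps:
$T = -9$ ($T = 3 - 12 = -9$)
$\left(-8 - 3\right) T = \left(-8 - 3\right) \left(-9\right) = \left(-11\right) \left(-9\right) = 99$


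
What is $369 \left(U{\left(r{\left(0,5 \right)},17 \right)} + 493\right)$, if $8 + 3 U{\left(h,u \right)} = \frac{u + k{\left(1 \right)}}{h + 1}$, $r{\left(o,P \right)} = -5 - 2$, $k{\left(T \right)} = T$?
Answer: $180564$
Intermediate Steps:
$r{\left(o,P \right)} = -7$
$U{\left(h,u \right)} = - \frac{8}{3} + \frac{1 + u}{3 \left(1 + h\right)}$ ($U{\left(h,u \right)} = - \frac{8}{3} + \frac{\left(u + 1\right) \frac{1}{h + 1}}{3} = - \frac{8}{3} + \frac{\left(1 + u\right) \frac{1}{1 + h}}{3} = - \frac{8}{3} + \frac{\frac{1}{1 + h} \left(1 + u\right)}{3} = - \frac{8}{3} + \frac{1 + u}{3 \left(1 + h\right)}$)
$369 \left(U{\left(r{\left(0,5 \right)},17 \right)} + 493\right) = 369 \left(\frac{-7 + 17 - -56}{3 \left(1 - 7\right)} + 493\right) = 369 \left(\frac{-7 + 17 + 56}{3 \left(-6\right)} + 493\right) = 369 \left(\frac{1}{3} \left(- \frac{1}{6}\right) 66 + 493\right) = 369 \left(- \frac{11}{3} + 493\right) = 369 \cdot \frac{1468}{3} = 180564$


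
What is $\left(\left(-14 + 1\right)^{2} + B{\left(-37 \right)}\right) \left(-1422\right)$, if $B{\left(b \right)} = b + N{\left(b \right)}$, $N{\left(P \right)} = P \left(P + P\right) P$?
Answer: $143869428$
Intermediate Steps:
$N{\left(P \right)} = 2 P^{3}$ ($N{\left(P \right)} = P 2 P P = 2 P^{2} P = 2 P^{3}$)
$B{\left(b \right)} = b + 2 b^{3}$
$\left(\left(-14 + 1\right)^{2} + B{\left(-37 \right)}\right) \left(-1422\right) = \left(\left(-14 + 1\right)^{2} + \left(-37 + 2 \left(-37\right)^{3}\right)\right) \left(-1422\right) = \left(\left(-13\right)^{2} + \left(-37 + 2 \left(-50653\right)\right)\right) \left(-1422\right) = \left(169 - 101343\right) \left(-1422\right) = \left(-101174\right) \left(-1422\right) = 143869428$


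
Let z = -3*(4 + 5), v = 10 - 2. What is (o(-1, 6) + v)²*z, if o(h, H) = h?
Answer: -1323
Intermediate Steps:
v = 8
z = -27 (z = -3*9 = -27)
(o(-1, 6) + v)²*z = (-1 + 8)²*(-27) = 7²*(-27) = 49*(-27) = -1323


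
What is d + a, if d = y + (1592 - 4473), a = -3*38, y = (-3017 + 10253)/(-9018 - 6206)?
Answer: -11400779/3806 ≈ -2995.5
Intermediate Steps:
y = -1809/3806 (y = 7236/(-15224) = 7236*(-1/15224) = -1809/3806 ≈ -0.47530)
a = -114
d = -10966895/3806 (d = -1809/3806 + (1592 - 4473) = -1809/3806 - 2881 = -10966895/3806 ≈ -2881.5)
d + a = -10966895/3806 - 114 = -11400779/3806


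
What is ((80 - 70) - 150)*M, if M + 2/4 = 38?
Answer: -5250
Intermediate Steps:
M = 75/2 (M = -½ + 38 = 75/2 ≈ 37.500)
((80 - 70) - 150)*M = ((80 - 70) - 150)*(75/2) = (10 - 150)*(75/2) = -140*75/2 = -5250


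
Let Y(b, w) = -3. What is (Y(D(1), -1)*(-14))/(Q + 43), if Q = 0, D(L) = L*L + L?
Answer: 42/43 ≈ 0.97674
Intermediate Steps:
D(L) = L + L² (D(L) = L² + L = L + L²)
(Y(D(1), -1)*(-14))/(Q + 43) = (-3*(-14))/(0 + 43) = 42/43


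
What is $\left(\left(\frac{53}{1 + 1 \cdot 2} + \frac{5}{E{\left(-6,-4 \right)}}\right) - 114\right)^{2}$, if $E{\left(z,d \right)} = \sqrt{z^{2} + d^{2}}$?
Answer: $\frac{4343317}{468} - \frac{1445 \sqrt{13}}{39} \approx 9147.0$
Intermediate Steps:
$E{\left(z,d \right)} = \sqrt{d^{2} + z^{2}}$
$\left(\left(\frac{53}{1 + 1 \cdot 2} + \frac{5}{E{\left(-6,-4 \right)}}\right) - 114\right)^{2} = \left(\left(\frac{53}{1 + 1 \cdot 2} + \frac{5}{\sqrt{\left(-4\right)^{2} + \left(-6\right)^{2}}}\right) - 114\right)^{2} = \left(\left(\frac{53}{1 + 2} + \frac{5}{\sqrt{16 + 36}}\right) - 114\right)^{2} = \left(\left(\frac{53}{3} + \frac{5}{\sqrt{52}}\right) - 114\right)^{2} = \left(\left(53 \cdot \frac{1}{3} + \frac{5}{2 \sqrt{13}}\right) - 114\right)^{2} = \left(\left(\frac{53}{3} + 5 \frac{\sqrt{13}}{26}\right) - 114\right)^{2} = \left(\left(\frac{53}{3} + \frac{5 \sqrt{13}}{26}\right) - 114\right)^{2} = \left(- \frac{289}{3} + \frac{5 \sqrt{13}}{26}\right)^{2}$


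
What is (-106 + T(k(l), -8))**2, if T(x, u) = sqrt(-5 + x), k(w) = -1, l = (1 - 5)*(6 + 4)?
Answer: (106 - I*sqrt(6))**2 ≈ 11230.0 - 519.29*I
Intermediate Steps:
l = -40 (l = -4*10 = -40)
(-106 + T(k(l), -8))**2 = (-106 + sqrt(-5 - 1))**2 = (-106 + sqrt(-6))**2 = (-106 + I*sqrt(6))**2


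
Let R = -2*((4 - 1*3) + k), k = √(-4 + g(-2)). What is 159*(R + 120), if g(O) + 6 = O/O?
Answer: 18762 - 954*I ≈ 18762.0 - 954.0*I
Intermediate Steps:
g(O) = -5 (g(O) = -6 + O/O = -6 + 1 = -5)
k = 3*I (k = √(-4 - 5) = √(-9) = 3*I ≈ 3.0*I)
R = -2 - 6*I (R = -2*((4 - 1*3) + 3*I) = -2*((4 - 3) + 3*I) = -2*(1 + 3*I) = -2 - 6*I ≈ -2.0 - 6.0*I)
159*(R + 120) = 159*((-2 - 6*I) + 120) = 159*(118 - 6*I) = 18762 - 954*I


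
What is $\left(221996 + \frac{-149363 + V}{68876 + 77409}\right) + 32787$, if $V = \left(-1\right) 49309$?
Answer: $\frac{37270732483}{146285} \approx 2.5478 \cdot 10^{5}$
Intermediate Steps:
$V = -49309$
$\left(221996 + \frac{-149363 + V}{68876 + 77409}\right) + 32787 = \left(221996 + \frac{-149363 - 49309}{68876 + 77409}\right) + 32787 = \left(221996 - \frac{198672}{146285}\right) + 32787 = \frac{32474486188}{146285} + 32787 = \frac{37270732483}{146285}$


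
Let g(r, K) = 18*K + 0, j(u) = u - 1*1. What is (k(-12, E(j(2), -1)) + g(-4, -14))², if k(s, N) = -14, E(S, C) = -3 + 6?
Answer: 70756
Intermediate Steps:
j(u) = -1 + u (j(u) = u - 1 = -1 + u)
E(S, C) = 3
g(r, K) = 18*K
(k(-12, E(j(2), -1)) + g(-4, -14))² = (-14 + 18*(-14))² = (-14 - 252)² = (-266)² = 70756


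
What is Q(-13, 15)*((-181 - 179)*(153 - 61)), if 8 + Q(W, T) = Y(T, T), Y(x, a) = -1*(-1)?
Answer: 231840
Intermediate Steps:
Y(x, a) = 1
Q(W, T) = -7 (Q(W, T) = -8 + 1 = -7)
Q(-13, 15)*((-181 - 179)*(153 - 61)) = -7*(-181 - 179)*(153 - 61) = -(-2520)*92 = -7*(-33120) = 231840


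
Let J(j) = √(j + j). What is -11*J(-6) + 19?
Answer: 19 - 22*I*√3 ≈ 19.0 - 38.105*I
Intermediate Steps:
J(j) = √2*√j (J(j) = √(2*j) = √2*√j)
-11*J(-6) + 19 = -11*√2*√(-6) + 19 = -11*√2*I*√6 + 19 = -22*I*√3 + 19 = 19 - 22*I*√3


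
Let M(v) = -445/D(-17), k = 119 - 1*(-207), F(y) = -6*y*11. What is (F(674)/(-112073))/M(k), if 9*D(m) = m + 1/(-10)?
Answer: 422598/249362425 ≈ 0.0016947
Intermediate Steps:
F(y) = -66*y
D(m) = -1/90 + m/9 (D(m) = (m + 1/(-10))/9 = (m - 1/10)/9 = (-1/10 + m)/9 = -1/90 + m/9)
k = 326 (k = 119 + 207 = 326)
M(v) = 4450/19 (M(v) = -445/(-1/90 + (1/9)*(-17)) = -445/(-1/90 - 17/9) = -445/(-19/10) = -445*(-10/19) = 4450/19)
(F(674)/(-112073))/M(k) = (-66*674/(-112073))/(4450/19) = -44484*(-1/112073)*(19/4450) = (44484/112073)*(19/4450) = 422598/249362425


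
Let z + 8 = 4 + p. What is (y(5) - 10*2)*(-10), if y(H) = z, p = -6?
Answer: 300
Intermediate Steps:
z = -10 (z = -8 + (4 - 6) = -8 - 2 = -10)
y(H) = -10
(y(5) - 10*2)*(-10) = (-10 - 10*2)*(-10) = (-10 - 20)*(-10) = -30*(-10) = 300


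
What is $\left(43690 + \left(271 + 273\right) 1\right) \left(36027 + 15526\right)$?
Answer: $2280395402$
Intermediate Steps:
$\left(43690 + \left(271 + 273\right) 1\right) \left(36027 + 15526\right) = \left(43690 + 544 \cdot 1\right) 51553 = \left(43690 + 544\right) 51553 = 44234 \cdot 51553 = 2280395402$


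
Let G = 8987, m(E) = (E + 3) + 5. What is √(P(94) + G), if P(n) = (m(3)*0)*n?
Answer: √8987 ≈ 94.800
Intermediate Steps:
m(E) = 8 + E (m(E) = (3 + E) + 5 = 8 + E)
P(n) = 0 (P(n) = ((8 + 3)*0)*n = (11*0)*n = 0*n = 0)
√(P(94) + G) = √(0 + 8987) = √8987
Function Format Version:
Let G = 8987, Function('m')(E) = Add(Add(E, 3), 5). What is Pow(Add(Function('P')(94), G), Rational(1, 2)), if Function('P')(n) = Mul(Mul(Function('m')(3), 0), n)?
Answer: Pow(8987, Rational(1, 2)) ≈ 94.800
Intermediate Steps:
Function('m')(E) = Add(8, E) (Function('m')(E) = Add(Add(3, E), 5) = Add(8, E))
Function('P')(n) = 0 (Function('P')(n) = Mul(Mul(Add(8, 3), 0), n) = Mul(Mul(11, 0), n) = Mul(0, n) = 0)
Pow(Add(Function('P')(94), G), Rational(1, 2)) = Pow(Add(0, 8987), Rational(1, 2)) = Pow(8987, Rational(1, 2))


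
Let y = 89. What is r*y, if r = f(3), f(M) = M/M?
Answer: 89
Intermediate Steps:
f(M) = 1
r = 1
r*y = 1*89 = 89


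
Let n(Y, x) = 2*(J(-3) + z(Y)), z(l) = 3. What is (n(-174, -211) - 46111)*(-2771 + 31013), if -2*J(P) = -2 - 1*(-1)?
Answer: -1302069168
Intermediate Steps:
J(P) = 1/2 (J(P) = -(-2 - 1*(-1))/2 = -(-2 + 1)/2 = -1/2*(-1) = 1/2)
n(Y, x) = 7 (n(Y, x) = 2*(1/2 + 3) = 2*(7/2) = 7)
(n(-174, -211) - 46111)*(-2771 + 31013) = (7 - 46111)*(-2771 + 31013) = -46104*28242 = -1302069168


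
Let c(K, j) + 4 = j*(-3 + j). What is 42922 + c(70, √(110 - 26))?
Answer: 43002 - 6*√21 ≈ 42975.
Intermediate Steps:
c(K, j) = -4 + j*(-3 + j)
42922 + c(70, √(110 - 26)) = 42922 + (-4 + (√(110 - 26))² - 3*√(110 - 26)) = 42922 + (-4 + (√84)² - 6*√21) = 42922 + (-4 + (2*√21)² - 6*√21) = 42922 + (-4 + 84 - 6*√21) = 42922 + (80 - 6*√21) = 43002 - 6*√21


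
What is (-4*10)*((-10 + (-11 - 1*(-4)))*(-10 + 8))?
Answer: -1360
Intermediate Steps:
(-4*10)*((-10 + (-11 - 1*(-4)))*(-10 + 8)) = -40*(-10 + (-11 + 4))*(-2) = -40*(-10 - 7)*(-2) = -(-680)*(-2) = -40*34 = -1360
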